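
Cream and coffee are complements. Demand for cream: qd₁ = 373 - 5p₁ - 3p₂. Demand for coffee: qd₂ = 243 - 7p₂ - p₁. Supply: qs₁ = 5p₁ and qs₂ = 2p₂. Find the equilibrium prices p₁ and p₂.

Market 1: 373 - 5p₁ - 3p₂ = 5p₁ → 10p₁ + 3p₂ = 373.
Market 2: 9p₂ + p₁ = 243.
Eliminating p₂: 9×(1) − 3×(2) gives 87p₁ = 2628, so p₁ = 876/29.
Back-substitute into (2): p₂ = (243 − 1×876/29) / 9 = 2057/87.

p₁ = 876/29, p₂ = 2057/87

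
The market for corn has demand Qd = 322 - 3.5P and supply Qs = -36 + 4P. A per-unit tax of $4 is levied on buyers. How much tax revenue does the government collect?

Pre-tax equilibrium: P* = 716/15, Q* = 2324/15.
Tax on buyers shifts demand to Qd = 322 − 3.5(P + 4) = 308 - 3.5P.
308 - 3.5P = -36 + 4P gives seller price Ps = 688/15; buyers pay Pb = 688/15 + 4 = 748/15.
New quantity: Q = 322 − 3.5(748/15) = 2212/15.
Revenue = 4 × 2212/15 = 8848/15.

Tax revenue = 8848/15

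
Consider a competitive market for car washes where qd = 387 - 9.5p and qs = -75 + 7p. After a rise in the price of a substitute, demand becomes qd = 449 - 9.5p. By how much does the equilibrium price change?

Δp = 124/33

Original equilibrium: p* = 28, q* = 121.
New equilibrium: 449 - 9.5p = -75 + 7p, so 524 = 16.5p and p' = 1048/33; q' = 449 − 9.5(1048/33) = 4861/33.
Change in price: 1048/33 − 28 = 124/33.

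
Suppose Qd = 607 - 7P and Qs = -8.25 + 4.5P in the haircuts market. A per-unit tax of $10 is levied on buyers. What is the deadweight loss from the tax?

Pre-tax equilibrium: P* = 53.5, Q* = 232.5.
Tax on buyers shifts demand to Qd = 607 − 7(P + 10) = 537 - 7P.
537 - 7P = -8.25 + 4.5P gives seller price Ps = 2181/46; buyers pay Pb = 2181/46 + 10 = 2641/46.
New quantity: Q = 607 − 7(2641/46) = 9435/46.
DWL = ½ × 10 × (232.5 − 9435/46) = 3150/23.

Deadweight loss = 3150/23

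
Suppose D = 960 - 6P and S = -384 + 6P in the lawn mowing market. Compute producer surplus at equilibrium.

Producer surplus = 6912

Equilibrium: 960 - 6P = -384 + 6P gives P* = 112, Q* = 288.
Supply starts at P = 64 (where S = 0).
PS = ½(112 − 64)(288) = 6912.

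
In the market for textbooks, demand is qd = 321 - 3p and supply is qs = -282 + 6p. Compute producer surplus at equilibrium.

Equilibrium: 321 - 3p = -282 + 6p gives p* = 67, q* = 120.
Supply starts at p = 47 (where qs = 0).
PS = ½(67 − 47)(120) = 1200.

Producer surplus = 1200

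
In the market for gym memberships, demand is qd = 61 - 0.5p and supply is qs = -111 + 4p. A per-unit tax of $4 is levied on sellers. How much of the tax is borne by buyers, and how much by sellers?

Buyers bear 32/9, sellers bear 4/9

Pre-tax equilibrium: p* = 344/9, q* = 377/9.
Tax on sellers shifts supply to qs = -111 + 4(p − 4) = -127 + 4p.
61 - 0.5p = -127 + 4p gives buyer price pb = 376/9; sellers receive ps = 376/9 − 4 = 340/9.
New quantity: q = 61 − 0.5(376/9) = 361/9.
Buyer burden = 376/9 − 344/9 = 32/9; seller burden = 344/9 − 340/9 = 4/9.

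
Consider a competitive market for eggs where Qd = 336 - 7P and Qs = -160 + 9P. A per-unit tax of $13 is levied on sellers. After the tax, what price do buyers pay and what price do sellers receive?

Pre-tax equilibrium: P* = 31, Q* = 119.
Tax on sellers shifts supply to Qs = -160 + 9(P − 13) = -277 + 9P.
336 - 7P = -277 + 9P gives buyer price Pb = 38.3125; sellers receive Ps = 38.3125 − 13 = 25.3125.
New quantity: Q = 336 − 7(38.3125) = 67.8125.

Buyers pay $38.3125, sellers receive $25.3125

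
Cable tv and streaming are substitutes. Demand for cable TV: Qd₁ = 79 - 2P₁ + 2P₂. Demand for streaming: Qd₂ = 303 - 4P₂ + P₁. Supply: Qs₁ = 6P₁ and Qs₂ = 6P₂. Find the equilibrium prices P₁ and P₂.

P₁ = 698/39, P₂ = 2503/78

Market 1: 79 - 2P₁ + 2P₂ = 6P₁ → 8P₁ - 2P₂ = 79.
Market 2: 10P₂ - P₁ = 303.
Eliminating P₂: 10×(1) + 2×(2) gives 78P₁ = 1396, so P₁ = 698/39.
Back-substitute into (2): P₂ = (303 + 1×698/39) / 10 = 2503/78.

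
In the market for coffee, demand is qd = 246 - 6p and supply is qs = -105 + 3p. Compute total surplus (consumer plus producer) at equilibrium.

Equilibrium: 246 - 6p = -105 + 3p gives p* = 39, q* = 12.
Demand choke price: p = 41; supply starts at p = 35.
CS = ½(41 − 39)(12) = 12; PS = ½(39 − 35)(12) = 24.

Total surplus = 36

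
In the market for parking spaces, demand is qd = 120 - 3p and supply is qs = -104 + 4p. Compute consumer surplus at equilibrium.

Equilibrium: 120 - 3p = -104 + 4p gives p* = 32, q* = 24.
Demand choke price (qd = 0): p = 40.
CS = ½(40 − 32)(24) = 96.

Consumer surplus = 96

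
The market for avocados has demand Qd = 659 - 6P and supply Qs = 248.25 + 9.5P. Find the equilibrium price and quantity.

P* = 26.5, Q* = 500

Set Qd = Qs: 659 - 6P = 248.25 + 9.5P.
410.75 = 15.5P, so P* = 26.5.
Q* = 659 − 6(26.5) = 500.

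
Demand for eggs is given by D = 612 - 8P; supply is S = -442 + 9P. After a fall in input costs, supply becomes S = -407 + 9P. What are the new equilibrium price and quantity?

Original equilibrium: P* = 62, Q* = 116.
New equilibrium: 612 - 8P = -407 + 9P, so 1019 = 17P and P' = 1019/17; Q' = 612 − 8(1019/17) = 2252/17.

P' = 1019/17, Q' = 2252/17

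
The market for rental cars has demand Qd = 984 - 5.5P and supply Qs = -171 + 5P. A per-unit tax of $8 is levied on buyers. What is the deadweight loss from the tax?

Deadweight loss = 1760/21

Pre-tax equilibrium: P* = 110, Q* = 379.
Tax on buyers shifts demand to Qd = 984 − 5.5(P + 8) = 940 - 5.5P.
940 - 5.5P = -171 + 5P gives seller price Ps = 2222/21; buyers pay Pb = 2222/21 + 8 = 2390/21.
New quantity: Q = 984 − 5.5(2390/21) = 7519/21.
DWL = ½ × 8 × (379 − 7519/21) = 1760/21.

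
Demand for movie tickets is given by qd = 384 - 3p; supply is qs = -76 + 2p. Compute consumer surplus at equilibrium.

Consumer surplus = 1944

Equilibrium: 384 - 3p = -76 + 2p gives p* = 92, q* = 108.
Demand choke price (qd = 0): p = 128.
CS = ½(128 − 92)(108) = 1944.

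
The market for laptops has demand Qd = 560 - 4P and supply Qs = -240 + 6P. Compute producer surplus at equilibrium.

Producer surplus = 4800

Equilibrium: 560 - 4P = -240 + 6P gives P* = 80, Q* = 240.
Supply starts at P = 40 (where Qs = 0).
PS = ½(80 − 40)(240) = 4800.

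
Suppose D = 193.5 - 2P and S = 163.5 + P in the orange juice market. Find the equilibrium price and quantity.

P* = 10, Q* = 173.5

Set D = S: 193.5 - 2P = 163.5 + P.
30 = 3P, so P* = 10.
Q* = 193.5 − 2(10) = 173.5.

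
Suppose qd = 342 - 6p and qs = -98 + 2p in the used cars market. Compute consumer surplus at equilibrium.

Equilibrium: 342 - 6p = -98 + 2p gives p* = 55, q* = 12.
Demand choke price (qd = 0): p = 57.
CS = ½(57 − 55)(12) = 12.

Consumer surplus = 12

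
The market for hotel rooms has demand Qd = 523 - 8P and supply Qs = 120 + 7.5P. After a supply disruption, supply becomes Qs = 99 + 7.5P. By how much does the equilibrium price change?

ΔP = 42/31

Original equilibrium: P* = 26, Q* = 315.
New equilibrium: 523 - 8P = 99 + 7.5P, so 424 = 15.5P and P' = 848/31; Q' = 523 − 8(848/31) = 9429/31.
Change in price: 848/31 − 26 = 42/31.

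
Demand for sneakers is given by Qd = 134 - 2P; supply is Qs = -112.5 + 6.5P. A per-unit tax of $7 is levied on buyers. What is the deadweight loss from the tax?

Pre-tax equilibrium: P* = 29, Q* = 76.
Tax on buyers shifts demand to Qd = 134 − 2(P + 7) = 120 - 2P.
120 - 2P = -112.5 + 6.5P gives seller price Ps = 465/17; buyers pay Pb = 465/17 + 7 = 584/17.
New quantity: Q = 134 − 2(584/17) = 1110/17.
DWL = ½ × 7 × (76 − 1110/17) = 637/17.

Deadweight loss = 637/17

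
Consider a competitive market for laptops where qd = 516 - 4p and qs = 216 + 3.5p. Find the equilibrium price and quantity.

p* = 40, q* = 356

Set qd = qs: 516 - 4p = 216 + 3.5p.
300 = 7.5p, so p* = 40.
q* = 516 − 4(40) = 356.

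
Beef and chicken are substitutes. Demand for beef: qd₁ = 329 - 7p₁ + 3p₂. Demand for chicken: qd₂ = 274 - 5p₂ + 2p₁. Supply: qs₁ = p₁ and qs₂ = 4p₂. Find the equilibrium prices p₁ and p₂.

Market 1: 329 - 7p₁ + 3p₂ = p₁ → 8p₁ - 3p₂ = 329.
Market 2: 9p₂ - 2p₁ = 274.
Eliminating p₂: 9×(1) + 3×(2) gives 66p₁ = 3783, so p₁ = 1261/22.
Back-substitute into (2): p₂ = (274 + 2×1261/22) / 9 = 475/11.

p₁ = 1261/22, p₂ = 475/11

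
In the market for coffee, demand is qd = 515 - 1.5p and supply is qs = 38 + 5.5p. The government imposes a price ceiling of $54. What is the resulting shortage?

Equilibrium price would be p* = 477/7, so the ceiling at 54 binds.
At p = 54: qd = 515 − 1.5(54) = 434, qs = 38 + 5.5(54) = 335.
Shortage = 434 − 335 = 99.

Shortage = 99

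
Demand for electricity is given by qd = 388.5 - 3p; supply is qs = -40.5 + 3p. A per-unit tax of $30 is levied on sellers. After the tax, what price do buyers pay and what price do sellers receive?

Pre-tax equilibrium: p* = 71.5, q* = 174.
Tax on sellers shifts supply to qs = -40.5 + 3(p − 30) = -130.5 + 3p.
388.5 - 3p = -130.5 + 3p gives buyer price pb = 86.5; sellers receive ps = 86.5 − 30 = 56.5.
New quantity: q = 388.5 − 3(86.5) = 129.

Buyers pay $86.5, sellers receive $56.5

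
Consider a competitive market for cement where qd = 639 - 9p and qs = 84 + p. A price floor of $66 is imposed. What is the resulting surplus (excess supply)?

Surplus = 105

Equilibrium price would be p* = 55.5, so the floor at 66 binds.
At p = 66: qd = 45, qs = 150.
Surplus = 150 − 45 = 105.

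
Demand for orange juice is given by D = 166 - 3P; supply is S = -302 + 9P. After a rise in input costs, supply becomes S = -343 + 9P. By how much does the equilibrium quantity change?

ΔQ = -10.25

Original equilibrium: P* = 39, Q* = 49.
New equilibrium: 166 - 3P = -343 + 9P, so 509 = 12P and P' = 509/12; Q' = 166 − 3(509/12) = 38.75.
Change in quantity: 38.75 − 49 = -10.25.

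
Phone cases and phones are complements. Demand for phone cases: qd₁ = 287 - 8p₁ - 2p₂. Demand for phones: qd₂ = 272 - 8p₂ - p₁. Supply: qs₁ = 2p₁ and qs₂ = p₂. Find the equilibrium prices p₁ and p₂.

Market 1: 287 - 8p₁ - 2p₂ = 2p₁ → 10p₁ + 2p₂ = 287.
Market 2: 9p₂ + p₁ = 272.
Eliminating p₂: 9×(1) − 2×(2) gives 88p₁ = 2039, so p₁ = 2039/88.
Back-substitute into (2): p₂ = (272 − 1×2039/88) / 9 = 2433/88.

p₁ = 2039/88, p₂ = 2433/88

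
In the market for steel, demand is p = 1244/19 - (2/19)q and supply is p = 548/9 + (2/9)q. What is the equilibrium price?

p* = 64

Set the two price expressions equal: 1244/19 - (2/19)q = 548/9 + (2/9)q.
784/171 = (56/171)q, so q* = 14.
p* = 1244/19 − (2/19)(14) = 64.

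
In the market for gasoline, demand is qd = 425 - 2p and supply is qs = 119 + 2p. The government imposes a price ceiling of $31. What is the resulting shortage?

Shortage = 182

Equilibrium price would be p* = 76.5, so the ceiling at 31 binds.
At p = 31: qd = 425 − 2(31) = 363, qs = 119 + 2(31) = 181.
Shortage = 363 − 181 = 182.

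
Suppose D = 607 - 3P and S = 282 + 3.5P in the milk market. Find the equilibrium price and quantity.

Set D = S: 607 - 3P = 282 + 3.5P.
325 = 6.5P, so P* = 50.
Q* = 607 − 3(50) = 457.

P* = 50, Q* = 457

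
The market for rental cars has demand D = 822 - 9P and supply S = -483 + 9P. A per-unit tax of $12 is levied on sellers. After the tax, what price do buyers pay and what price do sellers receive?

Buyers pay $78.5, sellers receive $66.5

Pre-tax equilibrium: P* = 72.5, Q* = 169.5.
Tax on sellers shifts supply to S = -483 + 9(P − 12) = -591 + 9P.
822 - 9P = -591 + 9P gives buyer price Pb = 78.5; sellers receive Ps = 78.5 − 12 = 66.5.
New quantity: Q = 822 − 9(78.5) = 115.5.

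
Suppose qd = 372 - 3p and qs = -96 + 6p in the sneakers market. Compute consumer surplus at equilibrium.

Equilibrium: 372 - 3p = -96 + 6p gives p* = 52, q* = 216.
Demand choke price (qd = 0): p = 124.
CS = ½(124 − 52)(216) = 7776.

Consumer surplus = 7776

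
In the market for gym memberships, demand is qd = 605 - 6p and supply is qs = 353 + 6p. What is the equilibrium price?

p* = 21

Set qd = qs: 605 - 6p = 353 + 6p.
252 = 12p, so p* = 21.
q* = 605 − 6(21) = 479.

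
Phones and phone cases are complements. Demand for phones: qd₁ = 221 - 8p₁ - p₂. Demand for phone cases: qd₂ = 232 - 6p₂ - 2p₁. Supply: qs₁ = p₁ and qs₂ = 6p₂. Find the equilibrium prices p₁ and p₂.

Market 1: 221 - 8p₁ - p₂ = p₁ → 9p₁ + p₂ = 221.
Market 2: 12p₂ + 2p₁ = 232.
Eliminating p₂: 12×(1) − 1×(2) gives 106p₁ = 2420, so p₁ = 1210/53.
Back-substitute into (2): p₂ = (232 − 2×1210/53) / 12 = 823/53.

p₁ = 1210/53, p₂ = 823/53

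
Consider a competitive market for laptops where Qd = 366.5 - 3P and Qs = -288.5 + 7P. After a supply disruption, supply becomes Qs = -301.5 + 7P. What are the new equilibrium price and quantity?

P' = 66.8, Q' = 166.1

Original equilibrium: P* = 65.5, Q* = 170.
New equilibrium: 366.5 - 3P = -301.5 + 7P, so 668 = 10P and P' = 66.8; Q' = 366.5 − 3(66.8) = 166.1.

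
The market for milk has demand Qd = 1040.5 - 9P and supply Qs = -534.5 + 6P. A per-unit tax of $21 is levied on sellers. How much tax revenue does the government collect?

Tax revenue = 417.9

Pre-tax equilibrium: P* = 105, Q* = 95.5.
Tax on sellers shifts supply to Qs = -534.5 + 6(P − 21) = -660.5 + 6P.
1040.5 - 9P = -660.5 + 6P gives buyer price Pb = 113.4; sellers receive Ps = 113.4 − 21 = 92.4.
New quantity: Q = 1040.5 − 9(113.4) = 19.9.
Revenue = 21 × 19.9 = 417.9.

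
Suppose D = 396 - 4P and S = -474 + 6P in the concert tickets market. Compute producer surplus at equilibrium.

Producer surplus = 192

Equilibrium: 396 - 4P = -474 + 6P gives P* = 87, Q* = 48.
Supply starts at P = 79 (where S = 0).
PS = ½(87 − 79)(48) = 192.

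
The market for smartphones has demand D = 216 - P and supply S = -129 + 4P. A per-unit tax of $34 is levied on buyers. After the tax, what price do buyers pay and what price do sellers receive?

Buyers pay $96.2, sellers receive $62.2

Pre-tax equilibrium: P* = 69, Q* = 147.
Tax on buyers shifts demand to D = 216 − 1(P + 34) = 182 - P.
182 - P = -129 + 4P gives seller price Ps = 62.2; buyers pay Pb = 62.2 + 34 = 96.2.
New quantity: Q = 216 − 1(96.2) = 119.8.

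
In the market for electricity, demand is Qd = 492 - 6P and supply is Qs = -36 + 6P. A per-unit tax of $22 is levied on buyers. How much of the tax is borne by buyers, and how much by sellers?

Pre-tax equilibrium: P* = 44, Q* = 228.
Tax on buyers shifts demand to Qd = 492 − 6(P + 22) = 360 - 6P.
360 - 6P = -36 + 6P gives seller price Ps = 33; buyers pay Pb = 33 + 22 = 55.
New quantity: Q = 492 − 6(55) = 162.
Buyer burden = 55 − 44 = 11; seller burden = 44 − 33 = 11.

Buyers bear $11, sellers bear $11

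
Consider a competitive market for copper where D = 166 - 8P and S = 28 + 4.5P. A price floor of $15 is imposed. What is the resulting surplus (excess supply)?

Surplus = 49.5

Equilibrium price would be P* = 11.04, so the floor at 15 binds.
At P = 15: D = 46, S = 95.5.
Surplus = 95.5 − 46 = 49.5.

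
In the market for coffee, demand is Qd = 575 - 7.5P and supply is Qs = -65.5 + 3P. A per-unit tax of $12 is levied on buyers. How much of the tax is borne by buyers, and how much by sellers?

Buyers bear 24/7, sellers bear 60/7

Pre-tax equilibrium: P* = 61, Q* = 117.5.
Tax on buyers shifts demand to Qd = 575 − 7.5(P + 12) = 485 - 7.5P.
485 - 7.5P = -65.5 + 3P gives seller price Ps = 367/7; buyers pay Pb = 367/7 + 12 = 451/7.
New quantity: Q = 575 − 7.5(451/7) = 1285/14.
Buyer burden = 451/7 − 61 = 24/7; seller burden = 61 − 367/7 = 60/7.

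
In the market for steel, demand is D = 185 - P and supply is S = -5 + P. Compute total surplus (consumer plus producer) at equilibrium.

Total surplus = 8100

Equilibrium: 185 - P = -5 + P gives P* = 95, Q* = 90.
Demand choke price: P = 185; supply starts at P = 5.
CS = ½(185 − 95)(90) = 4050; PS = ½(95 − 5)(90) = 4050.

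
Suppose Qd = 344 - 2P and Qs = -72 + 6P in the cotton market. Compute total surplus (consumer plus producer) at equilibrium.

Equilibrium: 344 - 2P = -72 + 6P gives P* = 52, Q* = 240.
Demand choke price: P = 172; supply starts at P = 12.
CS = ½(172 − 52)(240) = 14400; PS = ½(52 − 12)(240) = 4800.

Total surplus = 19200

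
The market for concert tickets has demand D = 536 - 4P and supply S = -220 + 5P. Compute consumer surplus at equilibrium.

Equilibrium: 536 - 4P = -220 + 5P gives P* = 84, Q* = 200.
Demand choke price (D = 0): P = 134.
CS = ½(134 − 84)(200) = 5000.

Consumer surplus = 5000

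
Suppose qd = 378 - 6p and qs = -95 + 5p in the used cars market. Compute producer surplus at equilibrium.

Producer surplus = 1440

Equilibrium: 378 - 6p = -95 + 5p gives p* = 43, q* = 120.
Supply starts at p = 19 (where qs = 0).
PS = ½(43 − 19)(120) = 1440.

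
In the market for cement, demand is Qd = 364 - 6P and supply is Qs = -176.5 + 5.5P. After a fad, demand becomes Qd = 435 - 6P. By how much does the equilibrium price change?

Original equilibrium: P* = 47, Q* = 82.
New equilibrium: 435 - 6P = -176.5 + 5.5P, so 611.5 = 11.5P and P' = 1223/23; Q' = 435 − 6(1223/23) = 2667/23.
Change in price: 1223/23 − 47 = 142/23.

ΔP = 142/23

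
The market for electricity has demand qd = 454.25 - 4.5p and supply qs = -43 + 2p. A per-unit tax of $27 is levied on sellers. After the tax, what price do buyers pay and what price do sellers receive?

Buyers pay 2205/26, sellers receive 1503/26

Pre-tax equilibrium: p* = 76.5, q* = 110.
Tax on sellers shifts supply to qs = -43 + 2(p − 27) = -97 + 2p.
454.25 - 4.5p = -97 + 2p gives buyer price pb = 2205/26; sellers receive ps = 2205/26 − 27 = 1503/26.
New quantity: q = 454.25 − 4.5(2205/26) = 944/13.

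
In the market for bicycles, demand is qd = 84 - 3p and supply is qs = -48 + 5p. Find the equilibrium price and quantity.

p* = 16.5, q* = 34.5

Set qd = qs: 84 - 3p = -48 + 5p.
132 = 8p, so p* = 16.5.
q* = 84 − 3(16.5) = 34.5.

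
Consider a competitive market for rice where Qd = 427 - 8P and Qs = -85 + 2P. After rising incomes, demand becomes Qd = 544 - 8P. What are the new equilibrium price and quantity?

P' = 62.9, Q' = 40.8

Original equilibrium: P* = 51.2, Q* = 17.4.
New equilibrium: 544 - 8P = -85 + 2P, so 629 = 10P and P' = 62.9; Q' = 544 − 8(62.9) = 40.8.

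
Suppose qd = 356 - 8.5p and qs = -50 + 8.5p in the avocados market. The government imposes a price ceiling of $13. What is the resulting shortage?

Equilibrium price would be p* = 406/17, so the ceiling at 13 binds.
At p = 13: qd = 356 − 8.5(13) = 245.5, qs = -50 + 8.5(13) = 60.5.
Shortage = 245.5 − 60.5 = 185.

Shortage = 185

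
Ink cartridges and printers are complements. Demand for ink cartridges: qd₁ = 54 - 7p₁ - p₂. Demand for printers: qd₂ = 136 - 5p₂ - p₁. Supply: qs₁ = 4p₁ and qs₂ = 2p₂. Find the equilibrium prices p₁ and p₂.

Market 1: 54 - 7p₁ - p₂ = 4p₁ → 11p₁ + p₂ = 54.
Market 2: 7p₂ + p₁ = 136.
Eliminating p₂: 7×(1) − 1×(2) gives 76p₁ = 242, so p₁ = 121/38.
Back-substitute into (2): p₂ = (136 − 1×121/38) / 7 = 721/38.

p₁ = 121/38, p₂ = 721/38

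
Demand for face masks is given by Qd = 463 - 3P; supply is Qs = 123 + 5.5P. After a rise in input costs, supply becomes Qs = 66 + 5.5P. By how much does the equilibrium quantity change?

Original equilibrium: P* = 40, Q* = 343.
New equilibrium: 463 - 3P = 66 + 5.5P, so 397 = 8.5P and P' = 794/17; Q' = 463 − 3(794/17) = 5489/17.
Change in quantity: 5489/17 − 343 = -342/17.

ΔQ = -342/17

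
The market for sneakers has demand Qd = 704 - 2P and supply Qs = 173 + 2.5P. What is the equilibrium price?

P* = 118

Set Qd = Qs: 704 - 2P = 173 + 2.5P.
531 = 4.5P, so P* = 118.
Q* = 704 − 2(118) = 468.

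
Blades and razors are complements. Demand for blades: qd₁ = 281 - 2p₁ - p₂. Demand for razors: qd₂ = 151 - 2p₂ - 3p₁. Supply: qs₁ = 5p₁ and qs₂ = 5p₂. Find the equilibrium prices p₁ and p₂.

Market 1: 281 - 2p₁ - p₂ = 5p₁ → 7p₁ + p₂ = 281.
Market 2: 7p₂ + 3p₁ = 151.
Eliminating p₂: 7×(1) − 1×(2) gives 46p₁ = 1816, so p₁ = 908/23.
Back-substitute into (2): p₂ = (151 − 3×908/23) / 7 = 107/23.

p₁ = 908/23, p₂ = 107/23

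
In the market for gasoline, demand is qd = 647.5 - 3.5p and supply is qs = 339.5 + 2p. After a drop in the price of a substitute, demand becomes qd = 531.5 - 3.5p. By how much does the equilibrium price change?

Original equilibrium: p* = 56, q* = 451.5.
New equilibrium: 531.5 - 3.5p = 339.5 + 2p, so 192 = 5.5p and p' = 384/11; q' = 531.5 − 3.5(384/11) = 9005/22.
Change in price: 384/11 − 56 = -232/11.

Δp = -232/11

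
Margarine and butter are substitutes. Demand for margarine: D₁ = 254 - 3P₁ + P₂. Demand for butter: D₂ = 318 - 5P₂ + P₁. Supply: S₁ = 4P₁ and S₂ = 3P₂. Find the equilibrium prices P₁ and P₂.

P₁ = 470/11, P₂ = 496/11

Market 1: 254 - 3P₁ + P₂ = 4P₁ → 7P₁ - P₂ = 254.
Market 2: 8P₂ - P₁ = 318.
Eliminating P₂: 8×(1) + 1×(2) gives 55P₁ = 2350, so P₁ = 470/11.
Back-substitute into (2): P₂ = (318 + 1×470/11) / 8 = 496/11.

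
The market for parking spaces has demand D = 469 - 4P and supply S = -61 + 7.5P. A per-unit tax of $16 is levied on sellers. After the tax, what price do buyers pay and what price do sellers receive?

Buyers pay 1300/23, sellers receive 932/23

Pre-tax equilibrium: P* = 1060/23, Q* = 6547/23.
Tax on sellers shifts supply to S = -61 + 7.5(P − 16) = -181 + 7.5P.
469 - 4P = -181 + 7.5P gives buyer price Pb = 1300/23; sellers receive Ps = 1300/23 − 16 = 932/23.
New quantity: Q = 469 − 4(1300/23) = 5587/23.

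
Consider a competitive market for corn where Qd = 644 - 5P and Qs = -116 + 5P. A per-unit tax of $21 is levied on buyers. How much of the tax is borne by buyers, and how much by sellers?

Buyers bear $10.5, sellers bear $10.5

Pre-tax equilibrium: P* = 76, Q* = 264.
Tax on buyers shifts demand to Qd = 644 − 5(P + 21) = 539 - 5P.
539 - 5P = -116 + 5P gives seller price Ps = 65.5; buyers pay Pb = 65.5 + 21 = 86.5.
New quantity: Q = 644 − 5(86.5) = 211.5.
Buyer burden = 86.5 − 76 = 10.5; seller burden = 76 − 65.5 = 10.5.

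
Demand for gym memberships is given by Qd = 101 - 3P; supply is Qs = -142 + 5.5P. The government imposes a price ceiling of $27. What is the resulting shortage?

Equilibrium price would be P* = 486/17, so the ceiling at 27 binds.
At P = 27: Qd = 101 − 3(27) = 20, Qs = -142 + 5.5(27) = 6.5.
Shortage = 20 − 6.5 = 13.5.

Shortage = 13.5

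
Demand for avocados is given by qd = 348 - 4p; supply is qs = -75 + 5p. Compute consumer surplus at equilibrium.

Equilibrium: 348 - 4p = -75 + 5p gives p* = 47, q* = 160.
Demand choke price (qd = 0): p = 87.
CS = ½(87 − 47)(160) = 3200.

Consumer surplus = 3200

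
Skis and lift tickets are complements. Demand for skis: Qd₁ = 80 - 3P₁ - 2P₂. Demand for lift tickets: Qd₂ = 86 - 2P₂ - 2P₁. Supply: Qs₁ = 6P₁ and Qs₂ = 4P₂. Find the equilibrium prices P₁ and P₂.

Market 1: 80 - 3P₁ - 2P₂ = 6P₁ → 9P₁ + 2P₂ = 80.
Market 2: 6P₂ + 2P₁ = 86.
Eliminating P₂: 6×(1) − 2×(2) gives 50P₁ = 308, so P₁ = 6.16.
Back-substitute into (2): P₂ = (86 − 2×6.16) / 6 = 12.28.

P₁ = 6.16, P₂ = 12.28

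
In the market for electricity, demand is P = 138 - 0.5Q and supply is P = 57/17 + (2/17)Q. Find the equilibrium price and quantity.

Set the two price expressions equal: 138 - 0.5Q = 57/17 + (2/17)Q.
2289/17 = (21/34)Q, so Q* = 218.
P* = 138 − (0.5)(218) = 29.

P* = 29, Q* = 218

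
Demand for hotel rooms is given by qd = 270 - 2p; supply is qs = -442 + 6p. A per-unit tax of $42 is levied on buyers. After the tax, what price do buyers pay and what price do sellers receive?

Pre-tax equilibrium: p* = 89, q* = 92.
Tax on buyers shifts demand to qd = 270 − 2(p + 42) = 186 - 2p.
186 - 2p = -442 + 6p gives seller price ps = 78.5; buyers pay pb = 78.5 + 42 = 120.5.
New quantity: q = 270 − 2(120.5) = 29.

Buyers pay $120.5, sellers receive $78.5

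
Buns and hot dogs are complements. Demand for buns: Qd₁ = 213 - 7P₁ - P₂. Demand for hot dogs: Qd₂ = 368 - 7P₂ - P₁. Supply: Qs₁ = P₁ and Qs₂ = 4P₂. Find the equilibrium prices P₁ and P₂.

P₁ = 1975/87, P₂ = 2731/87

Market 1: 213 - 7P₁ - P₂ = P₁ → 8P₁ + P₂ = 213.
Market 2: 11P₂ + P₁ = 368.
Eliminating P₂: 11×(1) − 1×(2) gives 87P₁ = 1975, so P₁ = 1975/87.
Back-substitute into (2): P₂ = (368 − 1×1975/87) / 11 = 2731/87.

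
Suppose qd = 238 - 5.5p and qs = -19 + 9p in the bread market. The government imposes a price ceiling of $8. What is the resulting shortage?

Equilibrium price would be p* = 514/29, so the ceiling at 8 binds.
At p = 8: qd = 238 − 5.5(8) = 194, qs = -19 + 9(8) = 53.
Shortage = 194 − 53 = 141.

Shortage = 141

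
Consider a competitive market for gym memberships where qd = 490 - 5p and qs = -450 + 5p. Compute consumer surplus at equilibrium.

Consumer surplus = 40

Equilibrium: 490 - 5p = -450 + 5p gives p* = 94, q* = 20.
Demand choke price (qd = 0): p = 98.
CS = ½(98 − 94)(20) = 40.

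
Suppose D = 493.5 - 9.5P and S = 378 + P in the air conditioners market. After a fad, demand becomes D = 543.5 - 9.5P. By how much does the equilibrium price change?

ΔP = 100/21

Original equilibrium: P* = 11, Q* = 389.
New equilibrium: 543.5 - 9.5P = 378 + P, so 165.5 = 10.5P and P' = 331/21; Q' = 543.5 − 9.5(331/21) = 8269/21.
Change in price: 331/21 − 11 = 100/21.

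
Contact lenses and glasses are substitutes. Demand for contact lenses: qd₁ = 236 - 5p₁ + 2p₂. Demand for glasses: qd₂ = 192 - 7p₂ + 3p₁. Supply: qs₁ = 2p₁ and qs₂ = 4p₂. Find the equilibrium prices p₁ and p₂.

p₁ = 2980/71, p₂ = 2052/71

Market 1: 236 - 5p₁ + 2p₂ = 2p₁ → 7p₁ - 2p₂ = 236.
Market 2: 11p₂ - 3p₁ = 192.
Eliminating p₂: 11×(1) + 2×(2) gives 71p₁ = 2980, so p₁ = 2980/71.
Back-substitute into (2): p₂ = (192 + 3×2980/71) / 11 = 2052/71.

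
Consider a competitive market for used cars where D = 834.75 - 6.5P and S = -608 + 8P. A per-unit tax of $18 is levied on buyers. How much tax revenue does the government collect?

Pre-tax equilibrium: P* = 99.5, Q* = 188.
Tax on buyers shifts demand to D = 834.75 − 6.5(P + 18) = 717.75 - 6.5P.
717.75 - 6.5P = -608 + 8P gives seller price Ps = 5303/58; buyers pay Pb = 5303/58 + 18 = 6347/58.
New quantity: Q = 834.75 − 6.5(6347/58) = 3580/29.
Revenue = 18 × 3580/29 = 64440/29.

Tax revenue = 64440/29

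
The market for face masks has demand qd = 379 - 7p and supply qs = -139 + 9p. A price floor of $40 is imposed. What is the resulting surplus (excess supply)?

Equilibrium price would be p* = 32.375, so the floor at 40 binds.
At p = 40: qd = 99, qs = 221.
Surplus = 221 − 99 = 122.

Surplus = 122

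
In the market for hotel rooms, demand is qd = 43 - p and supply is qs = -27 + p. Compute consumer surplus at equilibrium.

Consumer surplus = 32

Equilibrium: 43 - p = -27 + p gives p* = 35, q* = 8.
Demand choke price (qd = 0): p = 43.
CS = ½(43 − 35)(8) = 32.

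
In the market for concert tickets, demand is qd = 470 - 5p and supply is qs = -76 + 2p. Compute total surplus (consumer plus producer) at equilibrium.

Equilibrium: 470 - 5p = -76 + 2p gives p* = 78, q* = 80.
Demand choke price: p = 94; supply starts at p = 38.
CS = ½(94 − 78)(80) = 640; PS = ½(78 − 38)(80) = 1600.

Total surplus = 2240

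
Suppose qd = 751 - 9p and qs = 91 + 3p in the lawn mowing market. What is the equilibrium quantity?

Set qd = qs: 751 - 9p = 91 + 3p.
660 = 12p, so p* = 55.
q* = 751 − 9(55) = 256.

q* = 256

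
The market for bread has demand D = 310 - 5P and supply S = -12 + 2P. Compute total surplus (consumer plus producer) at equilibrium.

Equilibrium: 310 - 5P = -12 + 2P gives P* = 46, Q* = 80.
Demand choke price: P = 62; supply starts at P = 6.
CS = ½(62 − 46)(80) = 640; PS = ½(46 − 6)(80) = 1600.

Total surplus = 2240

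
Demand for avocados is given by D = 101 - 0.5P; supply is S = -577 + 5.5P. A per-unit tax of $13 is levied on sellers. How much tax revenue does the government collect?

Pre-tax equilibrium: P* = 113, Q* = 44.5.
Tax on sellers shifts supply to S = -577 + 5.5(P − 13) = -648.5 + 5.5P.
101 - 0.5P = -648.5 + 5.5P gives buyer price Pb = 1499/12; sellers receive Ps = 1499/12 − 13 = 1343/12.
New quantity: Q = 101 − 0.5(1499/12) = 925/24.
Revenue = 13 × 925/24 = 12025/24.

Tax revenue = 12025/24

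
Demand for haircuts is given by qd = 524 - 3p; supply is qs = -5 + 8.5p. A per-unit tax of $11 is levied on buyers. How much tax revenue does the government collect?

Tax revenue = 91487/23

Pre-tax equilibrium: p* = 46, q* = 386.
Tax on buyers shifts demand to qd = 524 − 3(p + 11) = 491 - 3p.
491 - 3p = -5 + 8.5p gives seller price ps = 992/23; buyers pay pb = 992/23 + 11 = 1245/23.
New quantity: q = 524 − 3(1245/23) = 8317/23.
Revenue = 11 × 8317/23 = 91487/23.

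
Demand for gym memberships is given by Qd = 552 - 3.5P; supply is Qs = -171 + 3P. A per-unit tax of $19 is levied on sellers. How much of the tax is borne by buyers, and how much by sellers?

Buyers bear 114/13, sellers bear 133/13

Pre-tax equilibrium: P* = 1446/13, Q* = 2115/13.
Tax on sellers shifts supply to Qs = -171 + 3(P − 19) = -228 + 3P.
552 - 3.5P = -228 + 3P gives buyer price Pb = 120; sellers receive Ps = 120 − 19 = 101.
New quantity: Q = 552 − 3.5(120) = 132.
Buyer burden = 120 − 1446/13 = 114/13; seller burden = 1446/13 − 101 = 133/13.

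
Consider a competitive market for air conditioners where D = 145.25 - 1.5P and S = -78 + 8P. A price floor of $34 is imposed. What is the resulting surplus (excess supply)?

Equilibrium price would be P* = 23.5, so the floor at 34 binds.
At P = 34: D = 94.25, S = 194.
Surplus = 194 − 94.25 = 99.75.

Surplus = 99.75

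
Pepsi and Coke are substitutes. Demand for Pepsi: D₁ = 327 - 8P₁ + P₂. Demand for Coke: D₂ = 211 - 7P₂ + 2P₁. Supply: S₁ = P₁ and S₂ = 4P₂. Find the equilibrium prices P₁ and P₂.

P₁ = 3808/97, P₂ = 2553/97

Market 1: 327 - 8P₁ + P₂ = P₁ → 9P₁ - P₂ = 327.
Market 2: 11P₂ - 2P₁ = 211.
Eliminating P₂: 11×(1) + 1×(2) gives 97P₁ = 3808, so P₁ = 3808/97.
Back-substitute into (2): P₂ = (211 + 2×3808/97) / 11 = 2553/97.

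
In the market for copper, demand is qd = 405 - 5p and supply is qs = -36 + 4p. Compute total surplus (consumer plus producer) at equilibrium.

Total surplus = 5760

Equilibrium: 405 - 5p = -36 + 4p gives p* = 49, q* = 160.
Demand choke price: p = 81; supply starts at p = 9.
CS = ½(81 − 49)(160) = 2560; PS = ½(49 − 9)(160) = 3200.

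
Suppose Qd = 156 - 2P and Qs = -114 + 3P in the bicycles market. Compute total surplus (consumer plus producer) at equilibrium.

Equilibrium: 156 - 2P = -114 + 3P gives P* = 54, Q* = 48.
Demand choke price: P = 78; supply starts at P = 38.
CS = ½(78 − 54)(48) = 576; PS = ½(54 − 38)(48) = 384.

Total surplus = 960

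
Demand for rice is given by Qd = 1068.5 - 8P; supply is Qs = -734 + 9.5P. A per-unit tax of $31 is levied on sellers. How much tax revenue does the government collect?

Pre-tax equilibrium: P* = 103, Q* = 244.5.
Tax on sellers shifts supply to Qs = -734 + 9.5(P − 31) = -1028.5 + 9.5P.
1068.5 - 8P = -1028.5 + 9.5P gives buyer price Pb = 4194/35; sellers receive Ps = 4194/35 − 31 = 3109/35.
New quantity: Q = 1068.5 − 8(4194/35) = 7691/70.
Revenue = 31 × 7691/70 = 238421/70.

Tax revenue = 238421/70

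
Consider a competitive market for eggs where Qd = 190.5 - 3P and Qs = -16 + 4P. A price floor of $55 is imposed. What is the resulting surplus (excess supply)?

Surplus = 178.5

Equilibrium price would be P* = 29.5, so the floor at 55 binds.
At P = 55: Qd = 25.5, Qs = 204.
Surplus = 204 − 25.5 = 178.5.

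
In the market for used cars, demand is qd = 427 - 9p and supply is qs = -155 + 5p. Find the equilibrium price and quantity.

p* = 291/7, q* = 370/7

Set qd = qs: 427 - 9p = -155 + 5p.
582 = 14p, so p* = 291/7.
q* = 427 − 9(291/7) = 370/7.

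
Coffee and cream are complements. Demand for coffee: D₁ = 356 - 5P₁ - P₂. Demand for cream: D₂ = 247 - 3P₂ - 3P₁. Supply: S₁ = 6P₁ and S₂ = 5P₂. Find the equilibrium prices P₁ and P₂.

Market 1: 356 - 5P₁ - P₂ = 6P₁ → 11P₁ + P₂ = 356.
Market 2: 8P₂ + 3P₁ = 247.
Eliminating P₂: 8×(1) − 1×(2) gives 85P₁ = 2601, so P₁ = 30.6.
Back-substitute into (2): P₂ = (247 − 3×30.6) / 8 = 19.4.

P₁ = 30.6, P₂ = 19.4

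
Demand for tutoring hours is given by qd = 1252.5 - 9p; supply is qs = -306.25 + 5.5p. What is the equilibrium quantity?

Set qd = qs: 1252.5 - 9p = -306.25 + 5.5p.
1558.75 = 14.5p, so p* = 107.5.
q* = 1252.5 − 9(107.5) = 285.

q* = 285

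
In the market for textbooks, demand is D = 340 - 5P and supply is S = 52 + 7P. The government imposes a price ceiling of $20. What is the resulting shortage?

Shortage = 48

Equilibrium price would be P* = 24, so the ceiling at 20 binds.
At P = 20: D = 340 − 5(20) = 240, S = 52 + 7(20) = 192.
Shortage = 240 − 192 = 48.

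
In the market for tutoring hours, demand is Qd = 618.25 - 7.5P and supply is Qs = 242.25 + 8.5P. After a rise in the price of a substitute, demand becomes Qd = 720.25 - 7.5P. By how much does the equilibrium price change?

ΔP = 6.375

Original equilibrium: P* = 23.5, Q* = 442.
New equilibrium: 720.25 - 7.5P = 242.25 + 8.5P, so 478 = 16P and P' = 29.875; Q' = 720.25 − 7.5(29.875) = 496.1875.
Change in price: 29.875 − 23.5 = 6.375.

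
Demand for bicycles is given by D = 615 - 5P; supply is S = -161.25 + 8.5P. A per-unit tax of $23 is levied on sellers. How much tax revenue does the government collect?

Tax revenue = 316825/54

Pre-tax equilibrium: P* = 57.5, Q* = 327.5.
Tax on sellers shifts supply to S = -161.25 + 8.5(P − 23) = -356.75 + 8.5P.
615 - 5P = -356.75 + 8.5P gives buyer price Pb = 3887/54; sellers receive Ps = 3887/54 − 23 = 2645/54.
New quantity: Q = 615 − 5(3887/54) = 13775/54.
Revenue = 23 × 13775/54 = 316825/54.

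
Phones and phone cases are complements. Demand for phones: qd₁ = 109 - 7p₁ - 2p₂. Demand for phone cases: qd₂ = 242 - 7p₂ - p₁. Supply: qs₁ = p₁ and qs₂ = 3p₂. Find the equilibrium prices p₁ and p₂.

p₁ = 101/13, p₂ = 609/26

Market 1: 109 - 7p₁ - 2p₂ = p₁ → 8p₁ + 2p₂ = 109.
Market 2: 10p₂ + p₁ = 242.
Eliminating p₂: 10×(1) − 2×(2) gives 78p₁ = 606, so p₁ = 101/13.
Back-substitute into (2): p₂ = (242 − 1×101/13) / 10 = 609/26.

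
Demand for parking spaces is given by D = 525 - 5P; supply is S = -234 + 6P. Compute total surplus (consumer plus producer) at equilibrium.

Total surplus = 5940

Equilibrium: 525 - 5P = -234 + 6P gives P* = 69, Q* = 180.
Demand choke price: P = 105; supply starts at P = 39.
CS = ½(105 − 69)(180) = 3240; PS = ½(69 − 39)(180) = 2700.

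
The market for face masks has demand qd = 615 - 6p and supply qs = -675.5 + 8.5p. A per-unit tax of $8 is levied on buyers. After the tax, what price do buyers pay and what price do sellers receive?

Buyers pay 2717/29, sellers receive 2485/29

Pre-tax equilibrium: p* = 89, q* = 81.
Tax on buyers shifts demand to qd = 615 − 6(p + 8) = 567 - 6p.
567 - 6p = -675.5 + 8.5p gives seller price ps = 2485/29; buyers pay pb = 2485/29 + 8 = 2717/29.
New quantity: q = 615 − 6(2717/29) = 1533/29.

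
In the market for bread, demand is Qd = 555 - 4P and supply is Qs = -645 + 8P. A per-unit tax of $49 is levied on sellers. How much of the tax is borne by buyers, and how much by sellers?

Pre-tax equilibrium: P* = 100, Q* = 155.
Tax on sellers shifts supply to Qs = -645 + 8(P − 49) = -1037 + 8P.
555 - 4P = -1037 + 8P gives buyer price Pb = 398/3; sellers receive Ps = 398/3 − 49 = 251/3.
New quantity: Q = 555 − 4(398/3) = 73/3.
Buyer burden = 398/3 − 100 = 98/3; seller burden = 100 − 251/3 = 49/3.

Buyers bear 98/3, sellers bear 49/3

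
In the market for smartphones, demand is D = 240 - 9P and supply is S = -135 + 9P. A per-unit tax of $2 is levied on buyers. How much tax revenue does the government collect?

Pre-tax equilibrium: P* = 125/6, Q* = 52.5.
Tax on buyers shifts demand to D = 240 − 9(P + 2) = 222 - 9P.
222 - 9P = -135 + 9P gives seller price Ps = 119/6; buyers pay Pb = 119/6 + 2 = 131/6.
New quantity: Q = 240 − 9(131/6) = 43.5.
Revenue = 2 × 43.5 = 87.

Tax revenue = 87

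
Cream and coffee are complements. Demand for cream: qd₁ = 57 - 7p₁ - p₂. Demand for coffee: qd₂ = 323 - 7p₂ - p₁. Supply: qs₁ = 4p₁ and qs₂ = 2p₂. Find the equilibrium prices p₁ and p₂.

Market 1: 57 - 7p₁ - p₂ = 4p₁ → 11p₁ + p₂ = 57.
Market 2: 9p₂ + p₁ = 323.
Eliminating p₂: 9×(1) − 1×(2) gives 98p₁ = 190, so p₁ = 95/49.
Back-substitute into (2): p₂ = (323 − 1×95/49) / 9 = 1748/49.

p₁ = 95/49, p₂ = 1748/49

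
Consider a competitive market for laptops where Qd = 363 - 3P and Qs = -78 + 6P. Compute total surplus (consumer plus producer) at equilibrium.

Total surplus = 11664

Equilibrium: 363 - 3P = -78 + 6P gives P* = 49, Q* = 216.
Demand choke price: P = 121; supply starts at P = 13.
CS = ½(121 − 49)(216) = 7776; PS = ½(49 − 13)(216) = 3888.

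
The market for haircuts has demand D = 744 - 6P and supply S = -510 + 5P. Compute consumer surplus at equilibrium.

Equilibrium: 744 - 6P = -510 + 5P gives P* = 114, Q* = 60.
Demand choke price (D = 0): P = 124.
CS = ½(124 − 114)(60) = 300.

Consumer surplus = 300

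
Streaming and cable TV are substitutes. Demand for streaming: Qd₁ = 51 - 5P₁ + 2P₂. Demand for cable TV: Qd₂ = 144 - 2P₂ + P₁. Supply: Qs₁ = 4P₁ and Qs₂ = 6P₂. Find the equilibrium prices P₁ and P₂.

P₁ = 348/35, P₂ = 1347/70

Market 1: 51 - 5P₁ + 2P₂ = 4P₁ → 9P₁ - 2P₂ = 51.
Market 2: 8P₂ - P₁ = 144.
Eliminating P₂: 8×(1) + 2×(2) gives 70P₁ = 696, so P₁ = 348/35.
Back-substitute into (2): P₂ = (144 + 1×348/35) / 8 = 1347/70.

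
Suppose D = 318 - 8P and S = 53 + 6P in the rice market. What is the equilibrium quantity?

Set D = S: 318 - 8P = 53 + 6P.
265 = 14P, so P* = 265/14.
Q* = 318 − 8(265/14) = 1166/7.

Q* = 1166/7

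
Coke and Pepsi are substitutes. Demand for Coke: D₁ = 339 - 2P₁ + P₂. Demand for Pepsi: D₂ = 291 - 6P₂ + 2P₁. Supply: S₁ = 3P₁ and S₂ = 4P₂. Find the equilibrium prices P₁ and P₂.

Market 1: 339 - 2P₁ + P₂ = 3P₁ → 5P₁ - P₂ = 339.
Market 2: 10P₂ - 2P₁ = 291.
Eliminating P₂: 10×(1) + 1×(2) gives 48P₁ = 3681, so P₁ = 76.6875.
Back-substitute into (2): P₂ = (291 + 2×76.6875) / 10 = 44.4375.

P₁ = 76.6875, P₂ = 44.4375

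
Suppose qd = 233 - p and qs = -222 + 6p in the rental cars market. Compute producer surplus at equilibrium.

Equilibrium: 233 - p = -222 + 6p gives p* = 65, q* = 168.
Supply starts at p = 37 (where qs = 0).
PS = ½(65 − 37)(168) = 2352.

Producer surplus = 2352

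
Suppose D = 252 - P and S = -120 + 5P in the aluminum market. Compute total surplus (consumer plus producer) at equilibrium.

Equilibrium: 252 - P = -120 + 5P gives P* = 62, Q* = 190.
Demand choke price: P = 252; supply starts at P = 24.
CS = ½(252 − 62)(190) = 18050; PS = ½(62 − 24)(190) = 3610.

Total surplus = 21660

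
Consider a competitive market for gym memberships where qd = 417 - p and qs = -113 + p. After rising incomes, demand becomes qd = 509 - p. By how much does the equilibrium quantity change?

Δq = 46

Original equilibrium: p* = 265, q* = 152.
New equilibrium: 509 - p = -113 + p, so 622 = 2p and p' = 311; q' = 509 − 1(311) = 198.
Change in quantity: 198 − 152 = 46.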